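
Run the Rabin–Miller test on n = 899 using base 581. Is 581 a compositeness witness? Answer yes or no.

yes

n − 1 = 898 = 2^1 · 449, so s = 1 and d = 449.
x_0 = 581^449 mod 899 = 523.
x_0 ∉ {1, 898} and s = 1, so 581 is a Miller–Rabin witness and 899 is composite.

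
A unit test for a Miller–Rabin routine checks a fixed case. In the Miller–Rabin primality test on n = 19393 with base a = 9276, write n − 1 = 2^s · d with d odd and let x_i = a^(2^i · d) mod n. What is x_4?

n − 1 = 19392 = 2^6 · 303, so s = 6 and d = 303.
x_0 = 9276^303 mod 19393 = 10840.
x_1 = 10840^2 mod 19393 = 3413.
x_2 = 3413^2 mod 19393 = 12769.
x_3 = 12769^2 mod 19393 = 10410.
x_4 = 10410^2 mod 19393 = 16.

16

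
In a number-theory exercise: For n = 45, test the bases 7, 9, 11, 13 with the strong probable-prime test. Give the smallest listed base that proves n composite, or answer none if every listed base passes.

n − 1 = 44 = 2^2 · 11, so s = 2 and d = 11.
Base 7: x_0 = 7^11 mod 45 = 13. x_0 is neither 1 nor 44, so continue squaring. x_1 = 13^2 mod 45 = 34. Reached i = s−1 = 1 without hitting −1: 7 is a Miller–Rabin witness and 45 is composite.
Base 9: x_0 = 9^11 mod 45 = 9. x_0 is neither 1 nor 44, so continue squaring. x_1 = 9^2 mod 45 = 36. Reached i = s−1 = 1 without hitting −1: 9 is a Miller–Rabin witness and 45 is composite.
Base 11: x_0 = 11^11 mod 45 = 41. x_0 is neither 1 nor 44, so continue squaring. x_1 = 41^2 mod 45 = 16. Reached i = s−1 = 1 without hitting −1: 11 is a Miller–Rabin witness and 45 is composite.
Base 13: x_0 = 13^11 mod 45 = 7. x_0 is neither 1 nor 44, so continue squaring. x_1 = 7^2 mod 45 = 4. Reached i = s−1 = 1 without hitting −1: 13 is a Miller–Rabin witness and 45 is composite.
The smallest witness among the given bases is 7.

7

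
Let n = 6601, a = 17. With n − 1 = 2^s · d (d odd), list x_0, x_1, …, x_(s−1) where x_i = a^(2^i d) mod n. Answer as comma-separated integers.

5795, 2738, 4509

n − 1 = 6600 = 2^3 · 825, so s = 3 and d = 825.
x_0 = 17^825 mod 6601 = 5795.
x_1 = 5795^2 mod 6601 = 2738.
x_2 = 2738^2 mod 6601 = 4509.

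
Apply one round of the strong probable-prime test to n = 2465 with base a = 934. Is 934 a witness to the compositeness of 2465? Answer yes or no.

n − 1 = 2464 = 2^5 · 77, so s = 5 and d = 77.
x_0 = 934^77 mod 2465 = 2464.
x_0 = 2464 ≡ −1, so 934 is not a witness.

no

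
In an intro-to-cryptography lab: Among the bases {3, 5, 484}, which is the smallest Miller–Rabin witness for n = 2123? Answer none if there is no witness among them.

3

n − 1 = 2122 = 2^1 · 1061, so s = 1 and d = 1061.
Base 3: x_0 = 3^1061 mod 2123 = 1015. x_0 ∉ {1, 2122} and s = 1, so 3 is a Miller–Rabin witness and 2123 is composite.
Base 5: x_0 = 5^1061 mod 2123 = 1314. x_0 ∉ {1, 2122} and s = 1, so 5 is a Miller–Rabin witness and 2123 is composite.
Base 484: x_0 = 484^1061 mod 2123 = 858. x_0 ∉ {1, 2122} and s = 1, so 484 is a Miller–Rabin witness and 2123 is composite.
The smallest witness among the given bases is 3.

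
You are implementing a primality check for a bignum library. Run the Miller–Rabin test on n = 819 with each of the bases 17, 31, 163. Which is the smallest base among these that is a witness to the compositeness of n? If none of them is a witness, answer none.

17

n − 1 = 818 = 2^1 · 409, so s = 1 and d = 409.
Base 17: x_0 = 17^409 mod 819 = 17. x_0 ∉ {1, 818} and s = 1, so 17 is a Miller–Rabin witness and 819 is composite.
Base 31: x_0 = 31^409 mod 819 = 31. x_0 ∉ {1, 818} and s = 1, so 31 is a Miller–Rabin witness and 819 is composite.
Base 163: x_0 = 163^409 mod 819 = 163. x_0 ∉ {1, 818} and s = 1, so 163 is a Miller–Rabin witness and 819 is composite.
The smallest witness among the given bases is 17.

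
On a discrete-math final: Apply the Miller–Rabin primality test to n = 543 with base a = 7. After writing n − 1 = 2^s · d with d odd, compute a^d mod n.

355

n − 1 = 542 = 2^1 · 271, so s = 1 and d = 271.
7^271 mod 543 = 355.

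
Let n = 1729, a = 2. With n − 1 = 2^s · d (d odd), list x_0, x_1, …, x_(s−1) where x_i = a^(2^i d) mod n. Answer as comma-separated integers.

645, 1065, 1, 1, 1, 1

n − 1 = 1728 = 2^6 · 27, so s = 6 and d = 27.
x_0 = 2^27 mod 1729 = 645.
x_1 = 645^2 mod 1729 = 1065.
x_2 = 1065^2 mod 1729 = 1.
x_3 = 1^2 mod 1729 = 1.
x_4 = 1^2 mod 1729 = 1.
x_5 = 1^2 mod 1729 = 1.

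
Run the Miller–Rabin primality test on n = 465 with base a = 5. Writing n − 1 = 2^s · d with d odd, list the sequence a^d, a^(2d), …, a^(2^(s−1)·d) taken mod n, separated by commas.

335, 160, 25, 160

n − 1 = 464 = 2^4 · 29, so s = 4 and d = 29.
x_0 = 5^29 mod 465 = 335.
x_1 = 335^2 mod 465 = 160.
x_2 = 160^2 mod 465 = 25.
x_3 = 25^2 mod 465 = 160.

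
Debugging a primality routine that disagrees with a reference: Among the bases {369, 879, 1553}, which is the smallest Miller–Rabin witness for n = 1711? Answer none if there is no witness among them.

n − 1 = 1710 = 2^1 · 855, so s = 1 and d = 855.
Base 369: x_0 = 369^855 mod 1711 = 588. x_0 ∉ {1, 1710} and s = 1, so 369 is a Miller–Rabin witness and 1711 is composite.
Base 879: x_0 = 879^855 mod 1711 = 125. x_0 ∉ {1, 1710} and s = 1, so 879 is a Miller–Rabin witness and 1711 is composite.
Base 1553: x_0 = 1553^855 mod 1711 = 1437. x_0 ∉ {1, 1710} and s = 1, so 1553 is a Miller–Rabin witness and 1711 is composite.
The smallest witness among the given bases is 369.

369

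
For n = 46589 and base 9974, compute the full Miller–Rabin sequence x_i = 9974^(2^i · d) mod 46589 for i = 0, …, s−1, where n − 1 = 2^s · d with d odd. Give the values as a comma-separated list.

n − 1 = 46588 = 2^2 · 11647, so s = 2 and d = 11647.
x_0 = 9974^11647 mod 46589 = 40285.
x_1 = 40285^2 mod 46589 = 46588.

40285, 46588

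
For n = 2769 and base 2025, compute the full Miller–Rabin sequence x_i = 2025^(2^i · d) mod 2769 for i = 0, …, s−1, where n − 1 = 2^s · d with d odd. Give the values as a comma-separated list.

1239, 1095, 48, 2304

n − 1 = 2768 = 2^4 · 173, so s = 4 and d = 173.
x_0 = 2025^173 mod 2769 = 1239.
x_1 = 1239^2 mod 2769 = 1095.
x_2 = 1095^2 mod 2769 = 48.
x_3 = 48^2 mod 2769 = 2304.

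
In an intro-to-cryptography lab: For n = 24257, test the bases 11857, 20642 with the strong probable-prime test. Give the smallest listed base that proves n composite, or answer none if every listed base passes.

11857

n − 1 = 24256 = 2^6 · 379, so s = 6 and d = 379.
Base 11857: x_0 = 11857^379 mod 24257 = 22398. x_0 is neither 1 nor 24256, so continue squaring. x_1 = 22398^2 mod 24257 = 11387. x_2 = 11387^2 mod 24257 = 10104. x_3 = 10104^2 mod 24257 = 17360. x_4 = 17360^2 mod 24257 = 632. x_5 = 632^2 mod 24257 = 11312. Reached i = s−1 = 5 without hitting −1: 11857 is a Miller–Rabin witness and 24257 is composite.
Base 20642: x_0 = 20642^379 mod 24257 = 10355. x_0 is neither 1 nor 24256, so continue squaring. x_1 = 10355^2 mod 24257 = 10085. x_2 = 10085^2 mod 24257 = 21881. x_3 = 21881^2 mod 24257 = 17752. x_4 = 17752^2 mod 24257 = 10817. x_5 = 10817^2 mod 24257 = 15978. Reached i = s−1 = 5 without hitting −1: 20642 is a Miller–Rabin witness and 24257 is composite.
The smallest witness among the given bases is 11857.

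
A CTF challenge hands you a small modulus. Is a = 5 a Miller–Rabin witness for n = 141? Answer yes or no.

n − 1 = 140 = 2^2 · 35, so s = 2 and d = 35.
By repeated squaring, 5^35 ≡ 29 (mod 141).
x_0 = 5^35 mod 141 = 29.
x_0 is neither 1 nor 140, so continue squaring.
x_1 = 29^2 mod 141 = 136.
Reached i = s−1 = 1 without hitting −1: 5 is a Miller–Rabin witness and 141 is composite.

yes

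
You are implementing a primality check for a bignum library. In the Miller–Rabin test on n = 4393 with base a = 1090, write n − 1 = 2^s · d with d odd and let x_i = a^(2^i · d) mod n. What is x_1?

n − 1 = 4392 = 2^3 · 549, so s = 3 and d = 549.
x_0 = 1090^549 mod 4393 = 4181.
x_1 = 4181^2 mod 4393 = 1014.

1014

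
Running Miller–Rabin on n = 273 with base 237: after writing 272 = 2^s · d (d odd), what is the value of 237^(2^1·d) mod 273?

120

n − 1 = 272 = 2^4 · 17, so s = 4 and d = 17.
Repeated squaring mod 273: 237^1 ≡ 237, 237^2 ≡ 204, 237^4 ≡ 120, 237^8 ≡ 204, 237^16 ≡ 120.
17 = 16 + 1, so 237^17 ≡ 120·237 ≡ 48 (mod 273).
x_0 = 48.
x_1 = 48^2 mod 273 = 120.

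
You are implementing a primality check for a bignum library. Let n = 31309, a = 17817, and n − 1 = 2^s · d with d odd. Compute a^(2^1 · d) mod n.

28428

n − 1 = 31308 = 2^2 · 7827, so s = 2 and d = 7827.
Repeated squaring mod 31309: 17817^1 ≡ 17817, 17817^2 ≡ 3538, 17817^4 ≡ 25153, 17817^8 ≡ 12446, 17817^16 ≡ 17293, 17817^32 ≡ 15590, 17817^64 ≡ 27642, 17817^128 ≡ 15328, 17817^256 ≡ 4848, 17817^512 ≡ 21354, 17817^1024 ≡ 9040, 17817^2048 ≡ 5110, 17817^4096 ≡ 394.
7827 = 4096 + 2048 + 1024 + 512 + 128 + 16 + 2 + 1, so 17817^7827 ≡ 394·5110·9040·21354·15328·17293·3538·17817 ≡ 30917 (mod 31309).
x_0 = 30917.
x_1 = 30917^2 mod 31309 = 28428.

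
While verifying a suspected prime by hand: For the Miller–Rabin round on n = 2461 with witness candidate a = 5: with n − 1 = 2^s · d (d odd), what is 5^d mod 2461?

773

n − 1 = 2460 = 2^2 · 615, so s = 2 and d = 615.
Repeated squaring mod 2461: 5^1 ≡ 5, 5^2 ≡ 25, 5^4 ≡ 625, 5^8 ≡ 1787, 5^16 ≡ 1452, 5^32 ≡ 1688, 5^64 ≡ 1967, 5^128 ≡ 397, 5^256 ≡ 105, 5^512 ≡ 1181.
615 = 512 + 64 + 32 + 4 + 2 + 1, so 5^615 ≡ 1181·1967·1688·625·25·5 ≡ 773 (mod 2461).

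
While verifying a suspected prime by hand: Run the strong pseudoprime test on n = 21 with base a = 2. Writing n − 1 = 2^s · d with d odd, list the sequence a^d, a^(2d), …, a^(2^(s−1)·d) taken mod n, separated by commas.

n − 1 = 20 = 2^2 · 5, so s = 2 and d = 5.
x_0 = 2^5 mod 21 = 11.
x_1 = 11^2 mod 21 = 16.

11, 16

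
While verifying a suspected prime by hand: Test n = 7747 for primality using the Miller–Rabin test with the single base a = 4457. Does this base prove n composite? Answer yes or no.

n − 1 = 7746 = 2^1 · 3873, so s = 1 and d = 3873.
Repeated squaring mod 7747: 4457^1 ≡ 4457, 4457^2 ≡ 1541, 4457^4 ≡ 4099, 4457^8 ≡ 6305, 4457^16 ≡ 3168, 4457^32 ≡ 3859, 4457^64 ≡ 2147, 4457^128 ≡ 144, 4457^256 ≡ 5242, 4457^512 ≡ 7702, 4457^1024 ≡ 2025, 4457^2048 ≡ 2462.
3873 = 2048 + 1024 + 512 + 256 + 32 + 1, so 4457^3873 ≡ 2462·2025·7702·5242·3859·4457 ≡ 5615 (mod 7747).
x_0 = 4457^3873 mod 7747 = 5615.
x_0 ∉ {1, 7746} and s = 1, so 4457 is a Miller–Rabin witness and 7747 is composite.

yes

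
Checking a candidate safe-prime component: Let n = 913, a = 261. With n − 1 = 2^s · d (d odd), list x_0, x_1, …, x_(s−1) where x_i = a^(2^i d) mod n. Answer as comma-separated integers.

n − 1 = 912 = 2^4 · 57, so s = 4 and d = 57.
x_0 = 261^57 mod 913 = 651.
x_1 = 651^2 mod 913 = 169.
x_2 = 169^2 mod 913 = 258.
x_3 = 258^2 mod 913 = 828.

651, 169, 258, 828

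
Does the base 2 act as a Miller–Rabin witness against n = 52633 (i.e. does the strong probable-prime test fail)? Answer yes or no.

no

n − 1 = 52632 = 2^3 · 6579, so s = 3 and d = 6579.
By repeated squaring, 2^6579 ≡ 1 (mod 52633).
x_0 = 2^6579 mod 52633 = 1.
x_0 = 1, so 2 is not a witness.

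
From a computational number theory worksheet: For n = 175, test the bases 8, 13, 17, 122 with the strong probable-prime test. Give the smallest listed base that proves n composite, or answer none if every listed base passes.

n − 1 = 174 = 2^1 · 87, so s = 1 and d = 87.
Base 8: x_0 = 8^87 mod 175 = 127. x_0 ∉ {1, 174} and s = 1, so 8 is a Miller–Rabin witness and 175 is composite.
Base 13: x_0 = 13^87 mod 175 = 167. x_0 ∉ {1, 174} and s = 1, so 13 is a Miller–Rabin witness and 175 is composite.
Base 17: x_0 = 17^87 mod 175 = 48. x_0 ∉ {1, 174} and s = 1, so 17 is a Miller–Rabin witness and 175 is composite.
Base 122: x_0 = 122^87 mod 175 = 13. x_0 ∉ {1, 174} and s = 1, so 122 is a Miller–Rabin witness and 175 is composite.
The smallest witness among the given bases is 8.

8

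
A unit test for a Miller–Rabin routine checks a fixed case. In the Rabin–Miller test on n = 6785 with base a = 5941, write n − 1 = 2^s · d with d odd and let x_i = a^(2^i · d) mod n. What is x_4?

n − 1 = 6784 = 2^7 · 53, so s = 7 and d = 53.
x_0 = 5941^53 mod 6785 = 5926.
x_1 = 5926^2 mod 6785 = 5101.
x_2 = 5101^2 mod 6785 = 6511.
x_3 = 6511^2 mod 6785 = 441.
x_4 = 441^2 mod 6785 = 4501.

4501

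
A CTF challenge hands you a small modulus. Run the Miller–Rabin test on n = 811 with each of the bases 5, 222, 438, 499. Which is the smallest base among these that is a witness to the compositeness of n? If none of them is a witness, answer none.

none

n − 1 = 810 = 2^1 · 405, so s = 1 and d = 405.
Base 5: x_0 = 5^405 mod 811 = 1. x_0 = 1, so 5 is not a witness.
Base 222: x_0 = 222^405 mod 811 = 1. x_0 = 1, so 222 is not a witness.
Base 438: x_0 = 438^405 mod 811 = 1. x_0 = 1, so 438 is not a witness.
Base 499: x_0 = 499^405 mod 811 = 1. x_0 = 1, so 499 is not a witness.
No listed base is a witness for 811.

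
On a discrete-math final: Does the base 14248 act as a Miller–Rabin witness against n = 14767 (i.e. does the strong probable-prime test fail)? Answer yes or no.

no

n − 1 = 14766 = 2^1 · 7383, so s = 1 and d = 7383.
Repeated squaring mod 14767: 14248^1 ≡ 14248, 14248^2 ≡ 3555, 14248^4 ≡ 12240, 14248^8 ≡ 6385, 14248^16 ≡ 11305, 14248^32 ≡ 9407, 14248^64 ≡ 7785, 14248^128 ≡ 2457, 14248^256 ≡ 11913, 14248^512 ≡ 8699, 14248^1024 ≡ 6493, 14248^2048 ≡ 14031, 14248^4096 ≡ 10084.
7383 = 4096 + 2048 + 1024 + 128 + 64 + 16 + 4 + 2 + 1, so 14248^7383 ≡ 10084·14031·6493·2457·7785·11305·12240·3555·14248 ≡ 14766 (mod 14767).
x_0 = 14248^7383 mod 14767 = 14766.
x_0 = 14766 ≡ −1, so 14248 is not a witness.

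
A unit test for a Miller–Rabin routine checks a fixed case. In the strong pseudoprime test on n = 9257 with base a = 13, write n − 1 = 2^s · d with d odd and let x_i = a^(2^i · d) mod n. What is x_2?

1

n − 1 = 9256 = 2^3 · 1157, so s = 3 and d = 1157.
x_0 = 13^1157 mod 9257 = 1.
x_1 = 1^2 mod 9257 = 1.
x_2 = 1^2 mod 9257 = 1.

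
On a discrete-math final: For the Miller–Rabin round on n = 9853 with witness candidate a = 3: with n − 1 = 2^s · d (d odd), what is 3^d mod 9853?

341

n − 1 = 9852 = 2^2 · 2463, so s = 2 and d = 2463.
3^2463 mod 9853 = 341.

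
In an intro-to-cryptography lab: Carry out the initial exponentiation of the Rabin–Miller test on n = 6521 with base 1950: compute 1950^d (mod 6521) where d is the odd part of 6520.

n − 1 = 6520 = 2^3 · 815, so s = 3 and d = 815.
Repeated squaring mod 6521: 1950^1 ≡ 1950, 1950^2 ≡ 757, 1950^4 ≡ 5722, 1950^8 ≡ 5864, 1950^16 ≡ 1263, 1950^32 ≡ 4045, 1950^64 ≡ 836, 1950^128 ≡ 1149, 1950^256 ≡ 2959, 1950^512 ≡ 4499.
815 = 512 + 256 + 32 + 8 + 4 + 2 + 1, so 1950^815 ≡ 4499·2959·4045·5864·5722·757·1950 ≡ 1 (mod 6521).

1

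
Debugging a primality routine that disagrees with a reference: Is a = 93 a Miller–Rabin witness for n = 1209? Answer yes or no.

yes

n − 1 = 1208 = 2^3 · 151, so s = 3 and d = 151.
Repeated squaring mod 1209: 93^1 ≡ 93, 93^2 ≡ 186, 93^4 ≡ 744, 93^8 ≡ 1023, 93^16 ≡ 744, 93^32 ≡ 1023, 93^64 ≡ 744, 93^128 ≡ 1023.
151 = 128 + 16 + 4 + 2 + 1, so 93^151 ≡ 1023·744·744·186·93 ≡ 1116 (mod 1209).
x_0 = 93^151 mod 1209 = 1116.
x_0 is neither 1 nor 1208, so continue squaring.
x_1 = 1116^2 mod 1209 = 186.
x_2 = 186^2 mod 1209 = 744.
Reached i = s−1 = 2 without hitting −1: 93 is a Miller–Rabin witness and 1209 is composite.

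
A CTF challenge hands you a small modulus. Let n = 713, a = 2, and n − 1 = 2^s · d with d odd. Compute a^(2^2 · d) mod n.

591

n − 1 = 712 = 2^3 · 89, so s = 3 and d = 89.
Repeated squaring mod 713: 2^1 ≡ 2, 2^2 ≡ 4, 2^4 ≡ 16, 2^8 ≡ 256, 2^16 ≡ 653, 2^32 ≡ 35, 2^64 ≡ 512.
89 = 64 + 16 + 8 + 1, so 2^89 ≡ 512·653·256·2 ≡ 140 (mod 713).
x_0 = 140.
x_1 = 140^2 mod 713 = 349.
x_2 = 349^2 mod 713 = 591.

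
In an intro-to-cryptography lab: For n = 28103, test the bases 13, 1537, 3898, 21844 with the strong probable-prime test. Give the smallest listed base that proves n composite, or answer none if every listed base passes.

13

n − 1 = 28102 = 2^1 · 14051, so s = 1 and d = 14051.
Base 13: x_0 = 13^14051 mod 28103 = 15845. x_0 ∉ {1, 28102} and s = 1, so 13 is a Miller–Rabin witness and 28103 is composite.
Base 1537: x_0 = 1537^14051 mod 28103 = 13676. x_0 ∉ {1, 28102} and s = 1, so 1537 is a Miller–Rabin witness and 28103 is composite.
Base 3898: x_0 = 3898^14051 mod 28103 = 2526. x_0 ∉ {1, 28102} and s = 1, so 3898 is a Miller–Rabin witness and 28103 is composite.
Base 21844: x_0 = 21844^14051 mod 28103 = 2281. x_0 ∉ {1, 28102} and s = 1, so 21844 is a Miller–Rabin witness and 28103 is composite.
The smallest witness among the given bases is 13.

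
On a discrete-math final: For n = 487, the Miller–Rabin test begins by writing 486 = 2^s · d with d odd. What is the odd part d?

Halving: 486 → 243; 243 is odd.
So 486 = 2^1 · 243.

243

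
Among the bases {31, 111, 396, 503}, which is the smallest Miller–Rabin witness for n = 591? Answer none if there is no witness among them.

31

n − 1 = 590 = 2^1 · 295, so s = 1 and d = 295.
Base 31: x_0 = 31^295 mod 591 = 166. x_0 ∉ {1, 590} and s = 1, so 31 is a Miller–Rabin witness and 591 is composite.
Base 111: x_0 = 111^295 mod 591 = 480. x_0 ∉ {1, 590} and s = 1, so 111 is a Miller–Rabin witness and 591 is composite.
Base 396: x_0 = 396^295 mod 591 = 195. x_0 ∉ {1, 590} and s = 1, so 396 is a Miller–Rabin witness and 591 is composite.
Base 503: x_0 = 503^295 mod 591 = 503. x_0 ∉ {1, 590} and s = 1, so 503 is a Miller–Rabin witness and 591 is composite.
The smallest witness among the given bases is 31.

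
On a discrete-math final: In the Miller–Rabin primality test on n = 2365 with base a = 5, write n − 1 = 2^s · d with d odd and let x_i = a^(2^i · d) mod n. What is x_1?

575

n − 1 = 2364 = 2^2 · 591, so s = 2 and d = 591.
Repeated squaring mod 2365: 5^1 ≡ 5, 5^2 ≡ 25, 5^4 ≡ 625, 5^8 ≡ 400, 5^16 ≡ 1545, 5^32 ≡ 740, 5^64 ≡ 1285, 5^128 ≡ 455, 5^256 ≡ 1270, 5^512 ≡ 2335.
591 = 512 + 64 + 8 + 4 + 2 + 1, so 5^591 ≡ 2335·1285·400·625·25·5 ≡ 555 (mod 2365).
x_0 = 555.
x_1 = 555^2 mod 2365 = 575.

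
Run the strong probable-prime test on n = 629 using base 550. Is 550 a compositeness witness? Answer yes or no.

n − 1 = 628 = 2^2 · 157, so s = 2 and d = 157.
x_0 = 550^157 mod 629 = 61.
x_0 is neither 1 nor 628, so continue squaring.
x_1 = 61^2 mod 629 = 576.
Reached i = s−1 = 1 without hitting −1: 550 is a Miller–Rabin witness and 629 is composite.

yes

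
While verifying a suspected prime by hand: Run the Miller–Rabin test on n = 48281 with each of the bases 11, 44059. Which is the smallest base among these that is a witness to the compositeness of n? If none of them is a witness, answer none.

n − 1 = 48280 = 2^3 · 6035, so s = 3 and d = 6035.
Base 11: x_0 = 11^6035 mod 48281 = 14054. x_0 is neither 1 nor 48280, so continue squaring. x_1 = 14054^2 mod 48281 = 45626. x_2 = 45626^2 mod 48281 = 48280. x_2 ≡ −1, so 11 is not a witness.
Base 44059: x_0 = 44059^6035 mod 48281 = 2655. x_0 is neither 1 nor 48280, so continue squaring. x_1 = 2655^2 mod 48281 = 48280. x_1 ≡ −1, so 44059 is not a witness.
No listed base is a witness for 48281.

none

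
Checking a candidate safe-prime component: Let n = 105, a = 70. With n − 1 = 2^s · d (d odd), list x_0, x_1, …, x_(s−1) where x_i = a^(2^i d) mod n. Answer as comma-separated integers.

70, 70, 70

n − 1 = 104 = 2^3 · 13, so s = 3 and d = 13.
x_0 = 70^13 mod 105 = 70.
x_1 = 70^2 mod 105 = 70.
x_2 = 70^2 mod 105 = 70.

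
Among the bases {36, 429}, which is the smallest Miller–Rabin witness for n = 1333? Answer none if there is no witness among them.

none

n − 1 = 1332 = 2^2 · 333, so s = 2 and d = 333.
Base 36: x_0 = 36^333 mod 1333 = 1. x_0 = 1, so 36 is not a witness.
Base 429: x_0 = 429^333 mod 1333 = 1332. x_0 = 1332 ≡ −1, so 429 is not a witness.
No listed base is a witness for 1333.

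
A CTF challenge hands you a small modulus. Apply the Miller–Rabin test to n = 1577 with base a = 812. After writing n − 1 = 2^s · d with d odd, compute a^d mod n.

395

n − 1 = 1576 = 2^3 · 197, so s = 3 and d = 197.
Repeated squaring mod 1577: 812^1 ≡ 812, 812^2 ≡ 158, 812^4 ≡ 1309, 812^8 ≡ 859, 812^16 ≡ 1422, 812^32 ≡ 370, 812^64 ≡ 1278, 812^128 ≡ 1089.
197 = 128 + 64 + 4 + 1, so 812^197 ≡ 1089·1278·1309·812 ≡ 395 (mod 1577).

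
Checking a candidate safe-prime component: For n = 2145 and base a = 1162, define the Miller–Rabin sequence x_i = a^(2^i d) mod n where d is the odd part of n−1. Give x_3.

n − 1 = 2144 = 2^5 · 67, so s = 5 and d = 67.
x_0 = 1162^67 mod 2145 = 853.
x_1 = 853^2 mod 2145 = 454.
x_2 = 454^2 mod 2145 = 196.
x_3 = 196^2 mod 2145 = 1951.

1951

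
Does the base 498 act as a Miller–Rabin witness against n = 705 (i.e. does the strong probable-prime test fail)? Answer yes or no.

n − 1 = 704 = 2^6 · 11, so s = 6 and d = 11.
x_0 = 498^11 mod 705 = 582.
x_0 is neither 1 nor 704, so continue squaring.
x_1 = 582^2 mod 705 = 324.
x_2 = 324^2 mod 705 = 636.
x_3 = 636^2 mod 705 = 531.
x_4 = 531^2 mod 705 = 666.
x_5 = 666^2 mod 705 = 111.
Reached i = s−1 = 5 without hitting −1: 498 is a Miller–Rabin witness and 705 is composite.

yes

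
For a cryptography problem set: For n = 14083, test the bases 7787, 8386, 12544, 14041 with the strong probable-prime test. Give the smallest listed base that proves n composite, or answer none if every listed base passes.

n − 1 = 14082 = 2^1 · 7041, so s = 1 and d = 7041.
Base 7787: x_0 = 7787^7041 mod 14083 = 14082. x_0 = 14082 ≡ −1, so 7787 is not a witness.
Base 8386: x_0 = 8386^7041 mod 14083 = 1. x_0 = 1, so 8386 is not a witness.
Base 12544: x_0 = 12544^7041 mod 14083 = 1. x_0 = 1, so 12544 is not a witness.
Base 14041: x_0 = 14041^7041 mod 14083 = 14082. x_0 = 14082 ≡ −1, so 14041 is not a witness.
No listed base is a witness for 14083.

none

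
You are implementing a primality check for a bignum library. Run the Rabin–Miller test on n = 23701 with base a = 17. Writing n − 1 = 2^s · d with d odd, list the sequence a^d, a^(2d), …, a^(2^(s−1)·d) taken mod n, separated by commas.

13965, 9397

n − 1 = 23700 = 2^2 · 5925, so s = 2 and d = 5925.
x_0 = 17^5925 mod 23701 = 13965.
x_1 = 13965^2 mod 23701 = 9397.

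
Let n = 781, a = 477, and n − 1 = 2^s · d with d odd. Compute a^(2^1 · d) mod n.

243

n − 1 = 780 = 2^2 · 195, so s = 2 and d = 195.
x_0 = 477^195 mod 781 = 749.
x_1 = 749^2 mod 781 = 243.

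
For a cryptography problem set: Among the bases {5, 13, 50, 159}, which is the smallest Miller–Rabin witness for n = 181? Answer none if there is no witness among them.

none

n − 1 = 180 = 2^2 · 45, so s = 2 and d = 45.
Base 5: x_0 = 5^45 mod 181 = 1. x_0 = 1, so 5 is not a witness.
Base 13: x_0 = 13^45 mod 181 = 1. x_0 = 1, so 13 is not a witness.
Base 50: x_0 = 50^45 mod 181 = 162. x_0 is neither 1 nor 180, so continue squaring. x_1 = 162^2 mod 181 = 180. x_1 ≡ −1, so 50 is not a witness.
Base 159: x_0 = 159^45 mod 181 = 162. x_0 is neither 1 nor 180, so continue squaring. x_1 = 162^2 mod 181 = 180. x_1 ≡ −1, so 159 is not a witness.
No listed base is a witness for 181.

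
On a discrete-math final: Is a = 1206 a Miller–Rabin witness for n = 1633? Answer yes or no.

yes

n − 1 = 1632 = 2^5 · 51, so s = 5 and d = 51.
Repeated squaring mod 1633: 1206^1 ≡ 1206, 1206^2 ≡ 1066, 1206^4 ≡ 1421, 1206^8 ≡ 853, 1206^16 ≡ 924, 1206^32 ≡ 1350.
51 = 32 + 16 + 2 + 1, so 1206^51 ≡ 1350·924·1066·1206 ≡ 1348 (mod 1633).
x_0 = 1206^51 mod 1633 = 1348.
x_0 is neither 1 nor 1632, so continue squaring.
x_1 = 1348^2 mod 1633 = 1208.
x_2 = 1208^2 mod 1633 = 995.
x_3 = 995^2 mod 1633 = 427.
x_4 = 427^2 mod 1633 = 1066.
Reached i = s−1 = 4 without hitting −1: 1206 is a Miller–Rabin witness and 1633 is composite.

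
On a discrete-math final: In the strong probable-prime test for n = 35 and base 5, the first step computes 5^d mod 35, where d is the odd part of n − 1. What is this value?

10

n − 1 = 34 = 2^1 · 17, so s = 1 and d = 17.
5^17 mod 35 = 10.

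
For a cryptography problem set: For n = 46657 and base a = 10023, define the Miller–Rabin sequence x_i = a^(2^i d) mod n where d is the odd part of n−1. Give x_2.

10842

n − 1 = 46656 = 2^6 · 729, so s = 6 and d = 729.
x_0 = 10023^729 mod 46657 = 32968.
x_1 = 32968^2 mod 46657 = 14209.
x_2 = 14209^2 mod 46657 = 10842.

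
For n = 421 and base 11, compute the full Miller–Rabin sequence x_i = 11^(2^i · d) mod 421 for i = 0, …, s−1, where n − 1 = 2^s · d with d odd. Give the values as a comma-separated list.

n − 1 = 420 = 2^2 · 105, so s = 2 and d = 105.
x_0 = 11^105 mod 421 = 1.
x_1 = 1^2 mod 421 = 1.

1, 1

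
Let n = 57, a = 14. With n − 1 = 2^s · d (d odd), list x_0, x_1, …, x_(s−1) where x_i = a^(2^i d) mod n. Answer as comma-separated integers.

n − 1 = 56 = 2^3 · 7, so s = 3 and d = 7.
x_0 = 14^7 mod 57 = 41.
x_1 = 41^2 mod 57 = 28.
x_2 = 28^2 mod 57 = 43.

41, 28, 43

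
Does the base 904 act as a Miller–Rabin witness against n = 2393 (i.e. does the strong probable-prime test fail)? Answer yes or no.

n − 1 = 2392 = 2^3 · 299, so s = 3 and d = 299.
Repeated squaring mod 2393: 904^1 ≡ 904, 904^2 ≡ 1203, 904^4 ≡ 1837, 904^8 ≡ 439, 904^16 ≡ 1281, 904^32 ≡ 1756, 904^64 ≡ 1352, 904^128 ≡ 2045, 904^256 ≡ 1454.
299 = 256 + 32 + 8 + 2 + 1, so 904^299 ≡ 1454·1756·439·1203·904 ≡ 58 (mod 2393).
x_0 = 904^299 mod 2393 = 58.
x_0 is neither 1 nor 2392, so continue squaring.
x_1 = 58^2 mod 2393 = 971.
x_2 = 971^2 mod 2393 = 2392.
x_2 ≡ −1, so 904 is not a witness.

no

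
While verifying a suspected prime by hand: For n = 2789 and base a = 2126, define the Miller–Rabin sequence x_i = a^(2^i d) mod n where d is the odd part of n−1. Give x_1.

1

n − 1 = 2788 = 2^2 · 697, so s = 2 and d = 697.
x_0 = 2126^697 mod 2789 = 1.
x_1 = 1^2 mod 2789 = 1.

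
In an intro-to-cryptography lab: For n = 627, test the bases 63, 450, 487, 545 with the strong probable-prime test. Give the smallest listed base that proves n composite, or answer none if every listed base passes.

63

n − 1 = 626 = 2^1 · 313, so s = 1 and d = 313.
Base 63: x_0 = 63^313 mod 627 = 237. x_0 ∉ {1, 626} and s = 1, so 63 is a Miller–Rabin witness and 627 is composite.
Base 450: x_0 = 450^313 mod 627 = 219. x_0 ∉ {1, 626} and s = 1, so 450 is a Miller–Rabin witness and 627 is composite.
Base 487: x_0 = 487^313 mod 627 = 544. x_0 ∉ {1, 626} and s = 1, so 487 is a Miller–Rabin witness and 627 is composite.
Base 545: x_0 = 545^313 mod 627 = 29. x_0 ∉ {1, 626} and s = 1, so 545 is a Miller–Rabin witness and 627 is composite.
The smallest witness among the given bases is 63.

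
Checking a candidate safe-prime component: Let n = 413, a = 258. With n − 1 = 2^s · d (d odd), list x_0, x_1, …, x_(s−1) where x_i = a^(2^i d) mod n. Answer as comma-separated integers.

n − 1 = 412 = 2^2 · 103, so s = 2 and d = 103.
x_0 = 258^103 mod 413 = 139.
x_1 = 139^2 mod 413 = 323.

139, 323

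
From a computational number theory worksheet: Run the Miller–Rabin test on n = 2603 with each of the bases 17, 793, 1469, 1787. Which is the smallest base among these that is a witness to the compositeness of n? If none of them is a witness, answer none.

n − 1 = 2602 = 2^1 · 1301, so s = 1 and d = 1301.
Base 17: x_0 = 17^1301 mod 2603 = 2457. x_0 ∉ {1, 2602} and s = 1, so 17 is a Miller–Rabin witness and 2603 is composite.
Base 793: x_0 = 793^1301 mod 2603 = 1397. x_0 ∉ {1, 2602} and s = 1, so 793 is a Miller–Rabin witness and 2603 is composite.
Base 1469: x_0 = 1469^1301 mod 2603 = 214. x_0 ∉ {1, 2602} and s = 1, so 1469 is a Miller–Rabin witness and 2603 is composite.
Base 1787: x_0 = 1787^1301 mod 2603 = 2490. x_0 ∉ {1, 2602} and s = 1, so 1787 is a Miller–Rabin witness and 2603 is composite.
The smallest witness among the given bases is 17.

17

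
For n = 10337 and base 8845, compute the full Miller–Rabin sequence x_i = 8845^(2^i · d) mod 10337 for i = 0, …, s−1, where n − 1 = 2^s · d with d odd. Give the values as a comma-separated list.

n − 1 = 10336 = 2^5 · 323, so s = 5 and d = 323.
x_0 = 8845^323 mod 10337 = 9159.
x_1 = 9159^2 mod 10337 = 2526.
x_2 = 2526^2 mod 10337 = 2747.
x_3 = 2747^2 mod 10337 = 10336.
x_4 = 10336^2 mod 10337 = 1.

9159, 2526, 2747, 10336, 1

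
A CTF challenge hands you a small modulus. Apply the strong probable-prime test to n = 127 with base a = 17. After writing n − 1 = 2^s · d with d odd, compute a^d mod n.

n − 1 = 126 = 2^1 · 63, so s = 1 and d = 63.
17^63 mod 127 = 1.

1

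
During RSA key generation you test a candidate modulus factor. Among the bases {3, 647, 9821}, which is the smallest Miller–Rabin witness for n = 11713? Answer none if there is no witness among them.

n − 1 = 11712 = 2^6 · 183, so s = 6 and d = 183.
Base 3: x_0 = 3^183 mod 11713 = 8477. x_0 is neither 1 nor 11712, so continue squaring. x_1 = 8477^2 mod 11713 = 274. x_2 = 274^2 mod 11713 = 4798. x_3 = 4798^2 mod 11713 = 4759. x_4 = 4759^2 mod 11713 = 6852. x_5 = 6852^2 mod 11713 = 4200. Reached i = s−1 = 5 without hitting −1: 3 is a Miller–Rabin witness and 11713 is composite.
Base 647: x_0 = 647^183 mod 11713 = 6954. x_0 is neither 1 nor 11712, so continue squaring. x_1 = 6954^2 mod 11713 = 6852. x_2 = 6852^2 mod 11713 = 4200. x_3 = 4200^2 mod 11713 = 222. x_4 = 222^2 mod 11713 = 2432. x_5 = 2432^2 mod 11713 = 11272. Reached i = s−1 = 5 without hitting −1: 647 is a Miller–Rabin witness and 11713 is composite.
Base 9821: x_0 = 9821^183 mod 11713 = 9238. x_0 is neither 1 nor 11712, so continue squaring. x_1 = 9238^2 mod 11713 = 11439. x_2 = 11439^2 mod 11713 = 4798. x_3 = 4798^2 mod 11713 = 4759. x_4 = 4759^2 mod 11713 = 6852. x_5 = 6852^2 mod 11713 = 4200. Reached i = s−1 = 5 without hitting −1: 9821 is a Miller–Rabin witness and 11713 is composite.
The smallest witness among the given bases is 3.

3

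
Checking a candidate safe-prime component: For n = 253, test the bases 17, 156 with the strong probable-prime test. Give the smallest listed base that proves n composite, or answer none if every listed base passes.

17

n − 1 = 252 = 2^2 · 63, so s = 2 and d = 63.
Base 17: x_0 = 17^63 mod 253 = 51. x_0 is neither 1 nor 252, so continue squaring. x_1 = 51^2 mod 253 = 71. Reached i = s−1 = 1 without hitting −1: 17 is a Miller–Rabin witness and 253 is composite.
Base 156: x_0 = 156^63 mod 253 = 85. x_0 is neither 1 nor 252, so continue squaring. x_1 = 85^2 mod 253 = 141. Reached i = s−1 = 1 without hitting −1: 156 is a Miller–Rabin witness and 253 is composite.
The smallest witness among the given bases is 17.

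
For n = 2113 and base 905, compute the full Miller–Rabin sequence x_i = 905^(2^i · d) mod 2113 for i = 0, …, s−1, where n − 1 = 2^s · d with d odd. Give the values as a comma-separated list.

n − 1 = 2112 = 2^6 · 33, so s = 6 and d = 33.
x_0 = 905^33 mod 2113 = 843.
x_1 = 843^2 mod 2113 = 681.
x_2 = 681^2 mod 2113 = 1014.
x_3 = 1014^2 mod 2113 = 1278.
x_4 = 1278^2 mod 2113 = 2048.
x_5 = 2048^2 mod 2113 = 2112.

843, 681, 1014, 1278, 2048, 2112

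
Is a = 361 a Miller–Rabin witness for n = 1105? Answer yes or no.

yes

n − 1 = 1104 = 2^4 · 69, so s = 4 and d = 69.
x_0 = 361^69 mod 1105 = 701.
x_0 is neither 1 nor 1104, so continue squaring.
x_1 = 701^2 mod 1105 = 781.
x_2 = 781^2 mod 1105 = 1.
x_2 = 1 but x_1 ≠ ±1, a nontrivial square root of 1 — 361 is a witness and 1105 is composite.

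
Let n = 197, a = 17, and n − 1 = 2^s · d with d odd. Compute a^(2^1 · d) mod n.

n − 1 = 196 = 2^2 · 49, so s = 2 and d = 49.
x_0 = 17^49 mod 197 = 14.
x_1 = 14^2 mod 197 = 196.

196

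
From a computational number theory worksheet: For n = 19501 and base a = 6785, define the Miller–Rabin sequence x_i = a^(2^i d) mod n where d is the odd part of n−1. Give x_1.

n − 1 = 19500 = 2^2 · 4875, so s = 2 and d = 4875.
Repeated squaring mod 19501: 6785^1 ≡ 6785, 6785^2 ≡ 13865, 6785^4 ≡ 16868, 6785^8 ≡ 9834, 6785^16 ≡ 2097, 6785^32 ≡ 9684, 6785^64 ≡ 19048, 6785^128 ≡ 10199, 6785^256 ≡ 1267, 6785^512 ≡ 6207, 6785^1024 ≡ 12374, 6785^2048 ≡ 13525, 6785^4096 ≡ 6245.
4875 = 4096 + 512 + 256 + 8 + 2 + 1, so 6785^4875 ≡ 6245·6207·1267·9834·13865·6785 ≡ 19500 (mod 19501).
x_0 = 19500.
x_1 = 19500^2 mod 19501 = 1.

1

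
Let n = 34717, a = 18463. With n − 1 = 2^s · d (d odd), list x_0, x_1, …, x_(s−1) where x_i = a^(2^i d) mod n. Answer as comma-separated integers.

7889, 23457

n − 1 = 34716 = 2^2 · 8679, so s = 2 and d = 8679.
x_0 = 18463^8679 mod 34717 = 7889.
x_1 = 7889^2 mod 34717 = 23457.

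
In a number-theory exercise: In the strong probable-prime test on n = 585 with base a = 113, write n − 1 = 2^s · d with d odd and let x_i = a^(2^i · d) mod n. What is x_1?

n − 1 = 584 = 2^3 · 73, so s = 3 and d = 73.
x_0 = 113^73 mod 585 = 113.
x_1 = 113^2 mod 585 = 484.

484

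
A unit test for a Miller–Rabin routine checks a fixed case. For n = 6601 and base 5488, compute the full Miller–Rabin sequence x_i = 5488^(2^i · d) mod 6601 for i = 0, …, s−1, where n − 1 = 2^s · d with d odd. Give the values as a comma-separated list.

n − 1 = 6600 = 2^3 · 825, so s = 3 and d = 825.
x_0 = 5488^825 mod 6601 = 5726.
x_1 = 5726^2 mod 6601 = 6510.
x_2 = 6510^2 mod 6601 = 1680.

5726, 6510, 1680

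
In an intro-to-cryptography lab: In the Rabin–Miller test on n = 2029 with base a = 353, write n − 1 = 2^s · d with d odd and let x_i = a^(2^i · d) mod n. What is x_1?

2028

n − 1 = 2028 = 2^2 · 507, so s = 2 and d = 507.
x_0 = 353^507 mod 2029 = 1037.
x_1 = 1037^2 mod 2029 = 2028.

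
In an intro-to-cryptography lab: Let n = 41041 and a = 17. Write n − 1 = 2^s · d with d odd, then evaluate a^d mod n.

33032

n − 1 = 41040 = 2^4 · 2565, so s = 4 and d = 2565.
17^2565 mod 41041 = 33032.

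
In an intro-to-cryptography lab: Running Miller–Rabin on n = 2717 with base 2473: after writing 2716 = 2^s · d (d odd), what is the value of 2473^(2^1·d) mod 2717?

2115

n − 1 = 2716 = 2^2 · 679, so s = 2 and d = 679.
Repeated squaring mod 2717: 2473^1 ≡ 2473, 2473^2 ≡ 2479, 2473^4 ≡ 2304, 2473^8 ≡ 2115, 2473^16 ≡ 1043, 2473^32 ≡ 1049, 2473^64 ≡ 16, 2473^128 ≡ 256, 2473^256 ≡ 328, 2473^512 ≡ 1621.
679 = 512 + 128 + 32 + 4 + 2 + 1, so 2473^679 ≡ 1621·256·1049·2304·2479·2473 ≡ 2161 (mod 2717).
x_0 = 2161.
x_1 = 2161^2 mod 2717 = 2115.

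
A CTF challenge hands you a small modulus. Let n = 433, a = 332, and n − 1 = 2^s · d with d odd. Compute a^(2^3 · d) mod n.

n − 1 = 432 = 2^4 · 27, so s = 4 and d = 27.
x_0 = 332^27 mod 433 = 238.
x_1 = 238^2 mod 433 = 354.
x_2 = 354^2 mod 433 = 179.
x_3 = 179^2 mod 433 = 432.

432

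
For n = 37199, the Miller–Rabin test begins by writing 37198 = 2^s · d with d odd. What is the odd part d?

Halving: 37198 → 18599; 18599 is odd.
So 37198 = 2^1 · 18599.

18599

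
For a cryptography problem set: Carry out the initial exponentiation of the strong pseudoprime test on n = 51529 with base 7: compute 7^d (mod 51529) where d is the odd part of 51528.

49941

n − 1 = 51528 = 2^3 · 6441, so s = 3 and d = 6441.
7^6441 mod 51529 = 49941.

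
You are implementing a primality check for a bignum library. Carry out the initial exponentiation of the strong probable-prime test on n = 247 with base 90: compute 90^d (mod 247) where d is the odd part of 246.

n − 1 = 246 = 2^1 · 123, so s = 1 and d = 123.
By repeated squaring, 90^123 ≡ 12 (mod 247).

12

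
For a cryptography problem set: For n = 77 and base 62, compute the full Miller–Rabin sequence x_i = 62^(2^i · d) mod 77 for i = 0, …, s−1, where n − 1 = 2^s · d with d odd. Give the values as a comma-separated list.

n − 1 = 76 = 2^2 · 19, so s = 2 and d = 19.
x_0 = 62^19 mod 77 = 41.
x_1 = 41^2 mod 77 = 64.

41, 64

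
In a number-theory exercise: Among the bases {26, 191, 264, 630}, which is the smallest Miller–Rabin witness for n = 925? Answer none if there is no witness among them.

191

n − 1 = 924 = 2^2 · 231, so s = 2 and d = 231.
Base 26: x_0 = 26^231 mod 925 = 1. x_0 = 1, so 26 is not a witness.
Base 191: x_0 = 191^231 mod 925 = 216. x_0 is neither 1 nor 924, so continue squaring. x_1 = 216^2 mod 925 = 406. Reached i = s−1 = 1 without hitting −1: 191 is a Miller–Rabin witness and 925 is composite.
Base 264: x_0 = 264^231 mod 925 = 214. x_0 is neither 1 nor 924, so continue squaring. x_1 = 214^2 mod 925 = 471. Reached i = s−1 = 1 without hitting −1: 264 is a Miller–Rabin witness and 925 is composite.
Base 630: x_0 = 630^231 mod 925 = 75. x_0 is neither 1 nor 924, so continue squaring. x_1 = 75^2 mod 925 = 75. Reached i = s−1 = 1 without hitting −1: 630 is a Miller–Rabin witness and 925 is composite.
The smallest witness among the given bases is 191.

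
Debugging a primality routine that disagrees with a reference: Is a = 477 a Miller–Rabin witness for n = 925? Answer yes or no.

n − 1 = 924 = 2^2 · 231, so s = 2 and d = 231.
x_0 = 477^231 mod 925 = 248.
x_0 is neither 1 nor 924, so continue squaring.
x_1 = 248^2 mod 925 = 454.
Reached i = s−1 = 1 without hitting −1: 477 is a Miller–Rabin witness and 925 is composite.

yes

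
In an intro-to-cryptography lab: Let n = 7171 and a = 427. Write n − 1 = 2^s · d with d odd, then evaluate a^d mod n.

n − 1 = 7170 = 2^1 · 3585, so s = 1 and d = 3585.
427^3585 mod 7171 = 5468.

5468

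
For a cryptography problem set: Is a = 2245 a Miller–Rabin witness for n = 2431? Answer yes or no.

n − 1 = 2430 = 2^1 · 1215, so s = 1 and d = 1215.
x_0 = 2245^1215 mod 2431 = 1.
x_0 = 1, so 2245 is not a witness.

no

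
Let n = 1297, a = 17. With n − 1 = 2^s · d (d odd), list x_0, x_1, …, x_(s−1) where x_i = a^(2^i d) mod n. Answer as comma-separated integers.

n − 1 = 1296 = 2^4 · 81, so s = 4 and d = 81.
x_0 = 17^81 mod 1297 = 1140.
x_1 = 1140^2 mod 1297 = 6.
x_2 = 6^2 mod 1297 = 36.
x_3 = 36^2 mod 1297 = 1296.

1140, 6, 36, 1296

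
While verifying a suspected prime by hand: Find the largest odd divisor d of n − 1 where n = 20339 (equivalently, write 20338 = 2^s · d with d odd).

10169

Halving: 20338 → 10169; 10169 is odd.
So 20338 = 2^1 · 10169.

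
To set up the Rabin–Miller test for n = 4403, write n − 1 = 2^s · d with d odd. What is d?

Halving: 4402 → 2201; 2201 is odd.
So 4402 = 2^1 · 2201.

2201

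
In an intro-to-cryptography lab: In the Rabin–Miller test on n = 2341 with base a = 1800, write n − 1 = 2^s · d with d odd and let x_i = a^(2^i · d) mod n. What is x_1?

2340

n − 1 = 2340 = 2^2 · 585, so s = 2 and d = 585.
x_0 = 1800^585 mod 2341 = 153.
x_1 = 153^2 mod 2341 = 2340.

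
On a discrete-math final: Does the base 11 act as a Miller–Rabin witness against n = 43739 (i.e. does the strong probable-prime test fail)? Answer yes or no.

no

n − 1 = 43738 = 2^1 · 21869, so s = 1 and d = 21869.
x_0 = 11^21869 mod 43739 = 43738.
x_0 = 43738 ≡ −1, so 11 is not a witness.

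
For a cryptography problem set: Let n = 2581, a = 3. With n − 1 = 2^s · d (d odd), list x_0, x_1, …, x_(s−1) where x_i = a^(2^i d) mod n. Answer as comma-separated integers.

n − 1 = 2580 = 2^2 · 645, so s = 2 and d = 645.
x_0 = 3^645 mod 2581 = 844.
x_1 = 844^2 mod 2581 = 2561.

844, 2561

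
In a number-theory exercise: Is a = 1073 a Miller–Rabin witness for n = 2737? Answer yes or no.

yes

n − 1 = 2736 = 2^4 · 171, so s = 4 and d = 171.
x_0 = 1073^171 mod 2737 = 1436.
x_0 is neither 1 nor 2736, so continue squaring.
x_1 = 1436^2 mod 2737 = 1135.
x_2 = 1135^2 mod 2737 = 1835.
x_3 = 1835^2 mod 2737 = 715.
Reached i = s−1 = 3 without hitting −1: 1073 is a Miller–Rabin witness and 2737 is composite.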